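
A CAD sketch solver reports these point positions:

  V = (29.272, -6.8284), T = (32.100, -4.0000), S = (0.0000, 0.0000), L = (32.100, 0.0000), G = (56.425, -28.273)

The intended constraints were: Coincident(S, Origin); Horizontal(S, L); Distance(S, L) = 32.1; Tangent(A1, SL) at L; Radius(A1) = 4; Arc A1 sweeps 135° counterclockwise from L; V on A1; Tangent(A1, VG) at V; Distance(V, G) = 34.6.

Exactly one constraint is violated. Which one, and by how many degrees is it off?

Tangent(A1, VG) at V — off by 6.70°.

S = (0.00, 0.00) ✓; S.y = 0.00, L.y = 0.00 ✓; |SL| = 32.10 ✓; ∠(TL, LS) = 90.00° ✓; |TL| = 4.000 ✓; bearing(T→V) − bearing(T→L) = 135.0° ✓; |TV| = 4.000 ✓; ∠(TV, VG) = 83.30° ✗; |VG| = 34.60 ✓.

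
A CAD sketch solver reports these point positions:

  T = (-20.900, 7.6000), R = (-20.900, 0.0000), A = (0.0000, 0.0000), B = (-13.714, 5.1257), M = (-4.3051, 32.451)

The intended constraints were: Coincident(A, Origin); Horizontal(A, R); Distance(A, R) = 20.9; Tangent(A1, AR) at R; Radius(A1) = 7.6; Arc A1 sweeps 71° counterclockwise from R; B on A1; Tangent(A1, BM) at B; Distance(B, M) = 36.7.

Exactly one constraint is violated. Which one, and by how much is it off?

Distance(B, M) = 36.7 — off by 7.80.

A = (0.00, 0.00) ✓; A.y = 0.00, R.y = 0.00 ✓; |AR| = 20.90 ✓; ∠(TR, RA) = 90.00° ✓; |TR| = 7.600 ✓; bearing(T→B) − bearing(T→R) = 71.00° ✓; |TB| = 7.600 ✓; ∠(TB, BM) = 90.00° ✓; |BM| = 28.90 ✗.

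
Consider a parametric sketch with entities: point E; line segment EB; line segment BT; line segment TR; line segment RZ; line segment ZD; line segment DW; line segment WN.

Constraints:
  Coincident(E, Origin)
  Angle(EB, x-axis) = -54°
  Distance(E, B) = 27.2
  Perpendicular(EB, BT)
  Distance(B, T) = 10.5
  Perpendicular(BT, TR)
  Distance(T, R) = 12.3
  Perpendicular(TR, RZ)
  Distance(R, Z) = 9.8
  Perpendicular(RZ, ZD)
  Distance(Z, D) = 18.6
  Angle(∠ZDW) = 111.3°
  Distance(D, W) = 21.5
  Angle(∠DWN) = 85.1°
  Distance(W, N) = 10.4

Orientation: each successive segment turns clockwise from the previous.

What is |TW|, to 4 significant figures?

17.43

The perpendicularity gives ZD at right angles to RZ, so ZD runs at -54.00°; with |ZD| = 18.6, D = (19.12, -27.51). ∠ZDW = 111.3° gives DW at -122.7° from the x-axis; with |DW| = 21.5, W = (7.509, -45.61). Then |TW| = |W − T| = 17.43.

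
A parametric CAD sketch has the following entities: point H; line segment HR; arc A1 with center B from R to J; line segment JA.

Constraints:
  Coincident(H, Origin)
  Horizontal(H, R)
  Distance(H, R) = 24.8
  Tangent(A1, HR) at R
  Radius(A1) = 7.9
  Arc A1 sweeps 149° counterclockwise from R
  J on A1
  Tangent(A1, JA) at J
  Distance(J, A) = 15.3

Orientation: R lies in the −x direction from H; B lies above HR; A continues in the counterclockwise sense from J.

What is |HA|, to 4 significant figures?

40.67

On A1, R sits at bearing -90° from B; a 149° counterclockwise sweep puts J at bearing 59°, so J = B + 7.9·(cos 59°, sin 59°) = (-20.73, 14.67). Since A1 is tangent to JA there, BJ ⟂ JA, so JA runs along (−sin 59°, cos 59°); with |JA| = 15.3, A = (-33.85, 22.55). Then |HA| = |A − H| = 40.67.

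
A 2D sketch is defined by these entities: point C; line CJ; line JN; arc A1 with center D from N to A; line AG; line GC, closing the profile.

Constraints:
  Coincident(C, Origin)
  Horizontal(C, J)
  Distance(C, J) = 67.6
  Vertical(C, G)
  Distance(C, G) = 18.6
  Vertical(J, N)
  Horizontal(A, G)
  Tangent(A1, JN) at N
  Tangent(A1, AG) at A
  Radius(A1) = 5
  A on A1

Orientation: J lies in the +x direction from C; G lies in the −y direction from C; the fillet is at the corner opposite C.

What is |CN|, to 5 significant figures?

68.954

The virtual corner opposite C is at (67.600, -18.600). The tangent condition forces DN to be normal to JN and A1 meets AG tangentially, so DA is at right angles to AG, with radius 5.0, so the center D sits 5.0 in from both sides at D = (62.600, -13.600). That places the tangent points at N = (67.600, -13.600) on JN and A = (62.600, -18.600) on AG. Then |CN| = |N − C| = 68.954.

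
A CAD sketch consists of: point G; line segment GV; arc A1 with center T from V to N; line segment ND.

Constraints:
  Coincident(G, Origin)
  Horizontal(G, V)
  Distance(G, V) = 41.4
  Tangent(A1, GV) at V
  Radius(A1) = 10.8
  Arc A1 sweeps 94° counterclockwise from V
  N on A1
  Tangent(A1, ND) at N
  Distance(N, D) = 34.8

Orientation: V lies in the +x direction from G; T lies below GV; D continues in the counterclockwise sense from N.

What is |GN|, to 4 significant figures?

32.73

G is at the origin; G and V share the same y with |GV| = 41.4 and V on the +x side, so V = (41.40, 0.000). Since A1 is tangent to GV there, TV ⟂ GV, so T = V + (0, -10.8) = (41.40, -10.80). On A1, V sits at bearing 90° from T; a 94° counterclockwise sweep puts N at bearing 184°, so N = T + 10.8·(cos 184°, sin 184°) = (30.63, -11.55). Then |GN| = |N − G| = 32.73.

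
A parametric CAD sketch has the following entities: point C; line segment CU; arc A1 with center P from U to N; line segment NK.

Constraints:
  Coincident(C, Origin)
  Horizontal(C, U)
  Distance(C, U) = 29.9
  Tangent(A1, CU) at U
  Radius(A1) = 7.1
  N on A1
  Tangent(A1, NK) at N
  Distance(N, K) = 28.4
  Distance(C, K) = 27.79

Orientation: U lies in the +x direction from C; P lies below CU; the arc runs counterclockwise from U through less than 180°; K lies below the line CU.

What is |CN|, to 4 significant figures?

24.23

Checks: |PN| = 7.100 ✓; ∠(PN, NK) = 90.00° ✓; |NK| = 28.40 ✓; |CK| = 27.79 ✓.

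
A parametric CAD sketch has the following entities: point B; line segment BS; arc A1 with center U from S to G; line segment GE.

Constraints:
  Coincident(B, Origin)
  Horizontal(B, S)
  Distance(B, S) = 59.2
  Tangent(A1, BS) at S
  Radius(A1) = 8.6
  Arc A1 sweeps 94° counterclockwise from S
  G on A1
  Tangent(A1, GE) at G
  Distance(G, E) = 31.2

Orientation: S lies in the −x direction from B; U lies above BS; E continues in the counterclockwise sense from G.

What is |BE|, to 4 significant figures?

66.43

B is at the origin; BS is horizontal with |BS| = 59.2 and S on the −x side, so S = (-59.20, 0.000). Since A1 is tangent to BS there, US ⟂ BS, so U = S + (0, 8.6) = (-59.20, 8.600). On A1, S sits at bearing -90° from U; a 94° counterclockwise sweep puts G at bearing 4°, so G = U + 8.6·(cos 4°, sin 4°) = (-50.62, 9.200). Since A1 is tangent to GE there, UG ⟂ GE, so GE runs along (−sin 4°, cos 4°); with |GE| = 31.2, E = (-52.80, 40.32). Then |BE| = |E − B| = 66.43.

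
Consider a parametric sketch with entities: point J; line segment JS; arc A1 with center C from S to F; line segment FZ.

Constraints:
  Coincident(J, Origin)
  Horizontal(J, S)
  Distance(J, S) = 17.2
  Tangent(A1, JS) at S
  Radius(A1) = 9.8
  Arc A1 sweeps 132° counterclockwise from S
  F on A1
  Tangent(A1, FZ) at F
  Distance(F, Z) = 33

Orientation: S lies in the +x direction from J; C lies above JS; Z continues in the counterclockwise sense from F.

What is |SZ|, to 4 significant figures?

43.48

J is at the origin; J and S share the same y with |JS| = 17.2 and S on the +x side, so S = (17.20, 0.000). A1 meets JS tangentially, so CS is at right angles to JS, so C = S + (0, 9.8) = (17.20, 9.800). On A1, S sits at bearing -90° from C; a 132° counterclockwise sweep puts F at bearing 42°, so F = C + 9.8·(cos 42°, sin 42°) = (24.48, 16.36). A1 meets FZ tangentially, so CF is at right angles to FZ, so FZ runs along (−sin 42°, cos 42°); with |FZ| = 33.0, Z = (2.402, 40.88). Then |SZ| = |Z − S| = 43.48.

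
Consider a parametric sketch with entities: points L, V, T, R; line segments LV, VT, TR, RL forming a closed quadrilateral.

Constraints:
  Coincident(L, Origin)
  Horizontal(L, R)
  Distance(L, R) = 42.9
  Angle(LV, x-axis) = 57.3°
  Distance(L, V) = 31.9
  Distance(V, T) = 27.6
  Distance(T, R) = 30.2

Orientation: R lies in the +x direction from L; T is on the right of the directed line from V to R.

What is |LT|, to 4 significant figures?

12.71

L is at the origin; LR is horizontal with |LR| = 42.9 and R in +x, so R = (42.9, 0). LV runs at 57.3° with |LV| = 31.9, so V = (17.23, 26.84). T is determined by |VT| = 27.6 and |TR| = 30.2 together: it lies at the intersection of circle(V, 27.6) and circle(R, 30.2). With |VR| = 37.14, the foot of the radical line on VR is 16.55 from V and the perpendicular offset is √(27.6² − 16.55²) = 22.09. Taking the right-of-VR solution: T = (12.70, -0.3813).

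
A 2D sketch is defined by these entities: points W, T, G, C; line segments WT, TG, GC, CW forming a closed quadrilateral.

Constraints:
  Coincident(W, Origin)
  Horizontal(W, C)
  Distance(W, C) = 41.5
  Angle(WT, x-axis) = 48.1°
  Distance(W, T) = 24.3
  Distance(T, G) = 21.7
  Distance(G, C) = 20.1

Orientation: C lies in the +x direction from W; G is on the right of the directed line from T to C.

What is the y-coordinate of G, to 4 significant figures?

-2.934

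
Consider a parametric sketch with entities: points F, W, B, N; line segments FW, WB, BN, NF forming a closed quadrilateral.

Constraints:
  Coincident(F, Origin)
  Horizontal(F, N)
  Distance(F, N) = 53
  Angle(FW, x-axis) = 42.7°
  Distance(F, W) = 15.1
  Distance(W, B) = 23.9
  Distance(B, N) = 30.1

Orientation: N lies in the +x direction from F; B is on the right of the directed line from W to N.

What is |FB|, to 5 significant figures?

26.269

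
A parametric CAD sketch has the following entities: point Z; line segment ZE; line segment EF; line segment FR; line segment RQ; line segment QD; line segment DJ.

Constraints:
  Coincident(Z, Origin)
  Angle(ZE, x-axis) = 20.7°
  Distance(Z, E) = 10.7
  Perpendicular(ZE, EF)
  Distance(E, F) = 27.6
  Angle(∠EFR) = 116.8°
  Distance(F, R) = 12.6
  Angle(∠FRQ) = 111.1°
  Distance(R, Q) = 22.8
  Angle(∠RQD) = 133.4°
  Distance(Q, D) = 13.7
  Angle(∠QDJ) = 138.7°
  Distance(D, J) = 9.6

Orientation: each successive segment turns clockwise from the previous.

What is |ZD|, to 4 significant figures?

18.29

∠FRQ = 111.1° gives RQ at 158.6° from the x-axis; with |RQ| = 22.8, Q = (-9.975, -23.01). ∠RQD = 133.4° gives QD at 112.0° from the x-axis; with |QD| = 13.7, D = (-15.11, -10.30). Then |ZD| = |D − Z| = 18.29.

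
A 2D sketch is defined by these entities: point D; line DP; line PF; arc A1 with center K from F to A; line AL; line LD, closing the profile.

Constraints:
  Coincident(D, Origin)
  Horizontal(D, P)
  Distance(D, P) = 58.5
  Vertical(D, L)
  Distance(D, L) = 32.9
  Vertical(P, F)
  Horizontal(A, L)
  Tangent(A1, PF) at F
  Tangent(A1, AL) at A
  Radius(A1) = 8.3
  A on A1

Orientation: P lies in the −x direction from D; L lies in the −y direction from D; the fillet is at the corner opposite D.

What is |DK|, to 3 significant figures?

55.9

D is at the origin; DP is horizontal with |DP| = 58.5 and P on the −x side, so P = (-58.5, 0.00). D and L share the same x with |DL| = 32.9 and L on the −y side, so L = (0.00, -32.9). The virtual corner opposite D is at (-58.5, -32.9). The tangent condition forces KF to be normal to PF and since A1 is tangent to AL there, KA ⟂ AL, with radius 8.3, so the center K sits 8.3 in from both sides at K = (-50.2, -24.6). Then |DK| = |K − D| = 55.9.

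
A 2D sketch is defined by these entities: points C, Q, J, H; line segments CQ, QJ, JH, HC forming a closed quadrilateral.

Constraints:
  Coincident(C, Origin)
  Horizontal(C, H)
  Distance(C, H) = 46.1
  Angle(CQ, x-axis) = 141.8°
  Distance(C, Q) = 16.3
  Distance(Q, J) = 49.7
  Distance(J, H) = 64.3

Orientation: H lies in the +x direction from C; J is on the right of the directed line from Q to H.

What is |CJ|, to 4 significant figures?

39.33

C is at the origin; C and H share the same y with |CH| = 46.1 and H in +x, so H = (46.1, 0). CQ runs at 141.8° with |CQ| = 16.3, so Q = (-12.81, 10.08). J is determined by |QJ| = 49.7 and |JH| = 64.3 together: it lies at the intersection of circle(Q, 49.7) and circle(H, 64.3). With |QH| = 59.77, the foot of the radical line on QH is 15.96 from Q and the perpendicular offset is √(49.7² − 15.96²) = 47.07. Taking the right-of-QH solution: J = (-5.018, -39.01).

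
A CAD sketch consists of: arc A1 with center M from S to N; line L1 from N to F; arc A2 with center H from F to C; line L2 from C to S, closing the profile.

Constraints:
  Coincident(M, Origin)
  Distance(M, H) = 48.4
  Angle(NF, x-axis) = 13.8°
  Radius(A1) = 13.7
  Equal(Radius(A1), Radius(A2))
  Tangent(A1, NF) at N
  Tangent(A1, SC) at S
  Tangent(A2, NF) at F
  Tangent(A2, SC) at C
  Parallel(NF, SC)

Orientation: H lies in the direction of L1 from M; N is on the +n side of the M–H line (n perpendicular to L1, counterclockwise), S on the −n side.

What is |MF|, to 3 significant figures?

50.3

Tangency of A1 to both parallel lines with radius 13.7 puts N and S at M ± 13.7·n: N = (-3.27, 13.3), S = (3.27, -13.3). Equal radii place F and C the same way about H: F = H + 13.7·n = (43.7, 24.8), C = H − 13.7·n = (50.3, -1.76). Then |MF| = |F − M| = 50.3.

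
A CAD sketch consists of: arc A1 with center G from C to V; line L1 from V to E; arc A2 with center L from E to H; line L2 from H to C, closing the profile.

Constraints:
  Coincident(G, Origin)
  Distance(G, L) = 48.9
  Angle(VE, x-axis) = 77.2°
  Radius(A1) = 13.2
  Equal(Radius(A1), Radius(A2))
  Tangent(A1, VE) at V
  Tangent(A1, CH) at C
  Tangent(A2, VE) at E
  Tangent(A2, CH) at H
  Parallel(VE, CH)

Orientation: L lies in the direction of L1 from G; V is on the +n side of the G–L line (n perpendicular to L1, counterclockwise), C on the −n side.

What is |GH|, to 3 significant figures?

50.7

The slot axis is L1's direction at 77.2°, so u = (cos 77.2°, sin 77.2°) = (0.222, 0.975) and n = (−sin 77.2°, cos 77.2°) = (-0.975, 0.222). G is at the origin and L lies 48.9 along u from G, so L = 48.9·u = (10.8, 47.7). Tangency of A1 to both parallel lines with radius 13.2 puts V and C at G ± 13.2·n: V = (-12.9, 2.92), C = (12.9, -2.92). Equal radii place E and H the same way about L: E = L + 13.2·n = (-2.04, 50.6), H = L − 13.2·n = (23.7, 44.8). Then |GH| = |H − G| = 50.7.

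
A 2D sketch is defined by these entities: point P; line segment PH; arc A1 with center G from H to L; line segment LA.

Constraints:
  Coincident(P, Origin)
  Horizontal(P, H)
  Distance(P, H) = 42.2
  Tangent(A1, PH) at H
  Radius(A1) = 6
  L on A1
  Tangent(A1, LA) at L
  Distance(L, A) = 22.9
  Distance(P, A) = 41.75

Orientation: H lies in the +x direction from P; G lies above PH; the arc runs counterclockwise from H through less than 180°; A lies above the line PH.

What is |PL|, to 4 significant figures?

47.77

Checks: ∠(GH, HP) = 90.00° ✓; |GH| = 6.000 ✓; |GL| = 6.000 ✓; ∠(GL, LA) = 90.00° ✓; |LA| = 22.90 ✓; |PA| = 41.75 ✓.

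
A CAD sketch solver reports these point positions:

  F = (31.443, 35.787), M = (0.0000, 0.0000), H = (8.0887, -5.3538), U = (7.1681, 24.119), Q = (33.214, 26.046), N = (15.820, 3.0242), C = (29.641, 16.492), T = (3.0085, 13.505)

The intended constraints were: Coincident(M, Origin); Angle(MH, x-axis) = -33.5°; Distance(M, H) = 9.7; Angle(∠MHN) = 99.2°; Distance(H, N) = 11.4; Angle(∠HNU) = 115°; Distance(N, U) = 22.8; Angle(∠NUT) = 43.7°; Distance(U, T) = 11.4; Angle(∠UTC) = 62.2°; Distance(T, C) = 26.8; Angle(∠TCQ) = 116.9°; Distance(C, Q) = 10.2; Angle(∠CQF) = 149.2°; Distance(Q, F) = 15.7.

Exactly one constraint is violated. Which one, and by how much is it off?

Distance(Q, F) = 15.7 — off by 5.80.

M = (0.00, 0.00) ✓; MH at -33.50° ✓; |MH| = 9.700 ✓; ∠MHN = 99.20° ✓; |HN| = 11.40 ✓; ∠HNU = 115.0° ✓; |NU| = 22.80 ✓; ∠NUT = 43.70° ✓; |UT| = 11.40 ✓; ∠UTC = 62.20° ✓; |TC| = 26.80 ✓; ∠TCQ = 116.9° ✓; |CQ| = 10.20 ✓; ∠CQF = 149.2° ✓; |QF| = 9.901 ✗.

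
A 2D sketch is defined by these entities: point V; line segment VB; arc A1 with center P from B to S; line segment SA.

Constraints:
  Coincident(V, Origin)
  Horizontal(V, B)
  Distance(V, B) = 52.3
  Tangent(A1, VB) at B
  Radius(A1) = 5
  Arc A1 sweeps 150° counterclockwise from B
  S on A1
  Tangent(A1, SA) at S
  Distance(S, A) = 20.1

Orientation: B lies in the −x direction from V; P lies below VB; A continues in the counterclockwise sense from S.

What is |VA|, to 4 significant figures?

42.12

On A1, B sits at bearing 90° from P; a 150° counterclockwise sweep puts S at bearing 240°, so S = P + 5.0·(cos 240°, sin 240°) = (-54.80, -9.330). Tangency of A1 to SA means the radius PS is perpendicular to SA, so SA runs along (−sin 240°, cos 240°); with |SA| = 20.1, A = (-37.39, -19.38). Then |VA| = |A − V| = 42.12.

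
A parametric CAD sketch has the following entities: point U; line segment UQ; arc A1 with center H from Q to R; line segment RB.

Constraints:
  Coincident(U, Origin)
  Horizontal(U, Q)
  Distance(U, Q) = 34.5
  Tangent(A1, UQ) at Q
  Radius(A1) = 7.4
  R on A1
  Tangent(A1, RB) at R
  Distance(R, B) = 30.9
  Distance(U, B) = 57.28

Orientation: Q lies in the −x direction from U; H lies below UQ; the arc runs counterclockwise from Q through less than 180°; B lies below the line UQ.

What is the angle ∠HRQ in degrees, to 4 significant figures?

45.83°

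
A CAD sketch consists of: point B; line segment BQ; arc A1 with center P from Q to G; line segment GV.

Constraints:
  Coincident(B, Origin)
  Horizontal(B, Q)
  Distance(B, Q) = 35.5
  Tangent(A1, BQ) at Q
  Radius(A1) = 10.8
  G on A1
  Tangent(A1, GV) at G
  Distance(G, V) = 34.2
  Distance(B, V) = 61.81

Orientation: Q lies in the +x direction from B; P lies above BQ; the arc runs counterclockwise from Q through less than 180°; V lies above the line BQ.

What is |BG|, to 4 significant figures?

47.82

B is at the origin; BQ is horizontal with |BQ| = 35.5 and Q on the +x side, so Q = (35.50, 0.000). The tangent condition forces PQ to be normal to BQ, so P = Q + (0, 10.8) = (35.50, 10.80). Since PG ⟂ GV (tangency), |PV| = √(10.8² + 34.2²) = 35.86 regardless of where G sits on A1. So V lies on both circle(B, 61.81) and circle(P, 35.86); the above-BQ intersection is V = (41.02, 46.24). G is the foot of the tangent from V: G = (46.18, 12.43).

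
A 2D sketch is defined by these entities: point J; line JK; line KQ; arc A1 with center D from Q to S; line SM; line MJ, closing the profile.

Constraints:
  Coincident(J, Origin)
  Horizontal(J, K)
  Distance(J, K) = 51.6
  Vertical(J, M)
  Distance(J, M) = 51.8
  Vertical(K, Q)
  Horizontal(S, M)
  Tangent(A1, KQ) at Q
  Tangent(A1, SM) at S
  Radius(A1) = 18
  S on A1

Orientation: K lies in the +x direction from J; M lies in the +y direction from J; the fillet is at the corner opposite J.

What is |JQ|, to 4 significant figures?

61.68

J is at the origin; JK is horizontal with |JK| = 51.6 and K on the +x side, so K = (51.60, 0.000). J and M share the same x with |JM| = 51.8 and M on the +y side, so M = (0.000, 51.80). The virtual corner opposite J is at (51.60, 51.80). Since A1 is tangent to KQ there, DQ ⟂ KQ and A1 meets SM tangentially, so DS is at right angles to SM, with radius 18.0, so the center D sits 18.0 in from both sides at D = (33.60, 33.80). That places the tangent points at Q = (51.60, 33.80) on KQ and S = (33.60, 51.80) on SM. Then |JQ| = |Q − J| = 61.68.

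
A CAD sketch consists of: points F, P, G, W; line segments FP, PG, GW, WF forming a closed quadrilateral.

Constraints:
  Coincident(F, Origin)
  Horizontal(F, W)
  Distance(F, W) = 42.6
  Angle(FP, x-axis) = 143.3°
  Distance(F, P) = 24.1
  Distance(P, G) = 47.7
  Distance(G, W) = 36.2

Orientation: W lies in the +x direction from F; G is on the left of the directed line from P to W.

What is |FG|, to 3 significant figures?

40.5

Checks: |PG| = 47.70 ✓; |GW| = 36.20 ✓.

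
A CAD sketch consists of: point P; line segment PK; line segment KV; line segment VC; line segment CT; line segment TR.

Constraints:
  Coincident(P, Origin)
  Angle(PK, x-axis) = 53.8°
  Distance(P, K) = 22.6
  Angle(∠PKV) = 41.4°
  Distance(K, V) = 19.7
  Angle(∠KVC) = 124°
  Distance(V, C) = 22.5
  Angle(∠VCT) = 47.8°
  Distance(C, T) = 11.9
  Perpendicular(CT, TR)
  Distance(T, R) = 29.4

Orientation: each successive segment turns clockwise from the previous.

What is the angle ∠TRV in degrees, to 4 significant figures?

14.17°

P is at the origin; PK runs at 53.8° with length 22.6, so K = (13.35, 18.24). ∠PKV = 41.4° gives KV at -84.80° from the x-axis; with |KV| = 19.7, V = (15.13, -1.382). ∠KVC = 124.0° gives VC at -140.8° from the x-axis; with |VC| = 22.5, C = (-2.303, -15.60). ∠VCT = 47.8° gives CT at 87.00° from the x-axis; with |CT| = 11.9, T = (-1.680, -3.719). CT ⟂ TR, so TR runs at -3.000°; with |TR| = 29.4, R = (27.68, -5.257). Then cos ∠TRV = RT·RV / (|RT||RV|), giving 14.17°.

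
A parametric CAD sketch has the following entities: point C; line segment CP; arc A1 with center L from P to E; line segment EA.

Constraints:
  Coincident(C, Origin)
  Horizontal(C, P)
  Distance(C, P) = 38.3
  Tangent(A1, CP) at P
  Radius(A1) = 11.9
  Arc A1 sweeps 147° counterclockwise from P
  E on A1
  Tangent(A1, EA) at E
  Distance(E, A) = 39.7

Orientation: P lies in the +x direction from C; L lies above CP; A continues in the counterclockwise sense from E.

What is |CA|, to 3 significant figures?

45.0

C is at the origin; CP is horizontal with |CP| = 38.3 and P on the +x side, so P = (38.3, 0.00). Since A1 is tangent to CP there, LP ⟂ CP, so L = P + (0, 11.9) = (38.3, 11.9). On A1, P sits at bearing -90° from L; a 147° counterclockwise sweep puts E at bearing 57°, so E = L + 11.9·(cos 57°, sin 57°) = (44.8, 21.9). Tangency of A1 to EA means the radius LE is perpendicular to EA, so EA runs along (−sin 57°, cos 57°); with |EA| = 39.7, A = (11.5, 43.5). Then |CA| = |A − C| = 45.0.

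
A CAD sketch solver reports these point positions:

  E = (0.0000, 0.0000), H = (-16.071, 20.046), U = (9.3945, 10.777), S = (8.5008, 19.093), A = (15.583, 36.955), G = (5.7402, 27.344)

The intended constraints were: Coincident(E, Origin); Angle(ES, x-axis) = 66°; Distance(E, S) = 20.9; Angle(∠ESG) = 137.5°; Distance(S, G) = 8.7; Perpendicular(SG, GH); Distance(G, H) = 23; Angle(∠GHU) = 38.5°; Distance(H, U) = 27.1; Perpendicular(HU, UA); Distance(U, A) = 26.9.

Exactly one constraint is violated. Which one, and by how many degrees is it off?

Perpendicular(HU, UA) — off by 6.70°.

E = (0.00, 0.00) ✓; ES at 66.00° ✓; |ES| = 20.90 ✓; ∠ESG = 137.5° ✓; |SG| = 8.701 ✓; ∠(SG, GH) = 90.00° ✓; |GH| = 23.00 ✓; ∠GHU = 38.50° ✓; |HU| = 27.10 ✓; ∠(HU, UA) = 96.70° ✗; |UA| = 26.90 ✓.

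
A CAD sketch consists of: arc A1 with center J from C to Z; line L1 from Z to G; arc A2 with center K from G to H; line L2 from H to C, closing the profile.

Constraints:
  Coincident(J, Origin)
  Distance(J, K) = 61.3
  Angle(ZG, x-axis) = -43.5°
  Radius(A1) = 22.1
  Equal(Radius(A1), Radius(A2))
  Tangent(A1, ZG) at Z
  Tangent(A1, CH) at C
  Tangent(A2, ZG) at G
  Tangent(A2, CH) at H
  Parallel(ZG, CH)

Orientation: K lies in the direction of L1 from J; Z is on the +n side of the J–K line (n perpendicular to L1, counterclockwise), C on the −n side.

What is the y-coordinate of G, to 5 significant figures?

-26.165

The slot axis is L1's direction at -43.5°, so u = (cos -43.5°, sin -43.5°) = (0.72537, -0.68835) and n = (−sin -43.5°, cos -43.5°) = (0.68835, 0.72537). J is at the origin and K lies 61.3 along u from J, so K = 61.3·u = (44.465, -42.196). Tangency of A1 to both parallel lines with radius 22.1 puts Z and C at J ± 22.1·n: Z = (15.213, 16.031), C = (-15.213, -16.031). Equal radii place G and H the same way about K: G = K + 22.1·n = (59.678, -26.165), H = K − 22.1·n = (29.253, -58.227). So G.y = -26.165.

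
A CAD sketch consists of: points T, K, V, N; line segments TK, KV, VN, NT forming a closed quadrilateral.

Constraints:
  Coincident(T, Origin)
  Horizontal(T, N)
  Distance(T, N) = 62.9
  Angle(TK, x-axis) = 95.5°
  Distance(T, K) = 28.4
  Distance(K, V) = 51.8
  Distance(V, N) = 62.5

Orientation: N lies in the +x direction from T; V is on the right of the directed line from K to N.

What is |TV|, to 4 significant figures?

23.48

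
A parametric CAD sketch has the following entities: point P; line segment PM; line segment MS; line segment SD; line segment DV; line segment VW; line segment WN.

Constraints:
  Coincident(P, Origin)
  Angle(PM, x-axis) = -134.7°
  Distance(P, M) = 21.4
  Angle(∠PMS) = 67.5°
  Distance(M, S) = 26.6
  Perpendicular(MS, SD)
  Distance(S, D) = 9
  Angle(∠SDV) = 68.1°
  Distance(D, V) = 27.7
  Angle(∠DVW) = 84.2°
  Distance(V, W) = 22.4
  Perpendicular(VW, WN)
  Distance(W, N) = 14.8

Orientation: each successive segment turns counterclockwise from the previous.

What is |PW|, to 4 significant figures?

41.05

P is at the origin; PM runs at -134.7° with length 21.4, so M = (-15.05, -15.21). ∠PMS = 67.5° gives MS at -22.20° from the x-axis; with |MS| = 26.6, S = (9.576, -25.26). MS ⟂ SD, so SD runs at 67.80°; with |SD| = 9.0, D = (12.98, -16.93). ∠SDV = 68.1° gives DV at 179.7° from the x-axis; with |DV| = 27.7, V = (-14.72, -16.78). ∠DVW = 84.2° gives VW at -84.50° from the x-axis; with |VW| = 22.4, W = (-12.58, -39.08). Then |PW| = |W − P| = 41.05.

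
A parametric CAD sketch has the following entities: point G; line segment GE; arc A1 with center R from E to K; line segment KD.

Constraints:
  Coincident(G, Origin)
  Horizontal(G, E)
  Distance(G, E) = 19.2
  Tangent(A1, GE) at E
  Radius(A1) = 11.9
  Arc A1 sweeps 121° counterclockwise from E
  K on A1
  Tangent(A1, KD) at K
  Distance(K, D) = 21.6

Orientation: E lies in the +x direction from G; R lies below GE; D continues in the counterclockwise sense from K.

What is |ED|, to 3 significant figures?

36.6

G is at the origin; G and E share the same y with |GE| = 19.2 and E on the +x side, so E = (19.2, 0.00). Tangency of A1 to GE means the radius RE is perpendicular to GE, so R = E + (0, -11.9) = (19.2, -11.9). On A1, E sits at bearing 90° from R; a 121° counterclockwise sweep puts K at bearing 211°, so K = R + 11.9·(cos 211°, sin 211°) = (9.00, -18.0). Since A1 is tangent to KD there, RK ⟂ KD, so KD runs along (−sin 211°, cos 211°); with |KD| = 21.6, D = (20.1, -36.5). Then |ED| = |D − E| = 36.6.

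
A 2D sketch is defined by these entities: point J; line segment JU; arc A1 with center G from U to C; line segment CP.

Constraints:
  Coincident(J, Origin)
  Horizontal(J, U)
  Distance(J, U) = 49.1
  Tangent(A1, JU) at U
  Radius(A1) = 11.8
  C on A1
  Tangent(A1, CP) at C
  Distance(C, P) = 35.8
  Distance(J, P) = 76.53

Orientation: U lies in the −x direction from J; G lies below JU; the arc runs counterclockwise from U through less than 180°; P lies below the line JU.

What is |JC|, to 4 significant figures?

62.11

Checks: J = (0.00, 0.00) ✓; |GC| = 11.80 ✓; ∠(GC, CP) = 90.00° ✓; |CP| = 35.80 ✓; |JP| = 76.53 ✓.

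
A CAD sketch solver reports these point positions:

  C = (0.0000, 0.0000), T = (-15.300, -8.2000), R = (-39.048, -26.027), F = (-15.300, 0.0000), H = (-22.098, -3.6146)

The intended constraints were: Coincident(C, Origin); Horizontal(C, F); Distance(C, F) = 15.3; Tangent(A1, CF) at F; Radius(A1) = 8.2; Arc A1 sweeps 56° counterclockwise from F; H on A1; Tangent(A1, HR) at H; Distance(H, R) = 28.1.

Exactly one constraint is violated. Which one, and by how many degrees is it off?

Tangent(A1, HR) at H — off by 3.10°.

C = (0.00, 0.00) ✓; C.y = 0.00, F.y = 0.00 ✓; |CF| = 15.30 ✓; ∠(TF, FC) = 90.00° ✓; |TF| = 8.200 ✓; bearing(T→H) − bearing(T→F) = 56.00° ✓; |TH| = 8.200 ✓; ∠(TH, HR) = 93.10° ✗; |HR| = 28.10 ✓.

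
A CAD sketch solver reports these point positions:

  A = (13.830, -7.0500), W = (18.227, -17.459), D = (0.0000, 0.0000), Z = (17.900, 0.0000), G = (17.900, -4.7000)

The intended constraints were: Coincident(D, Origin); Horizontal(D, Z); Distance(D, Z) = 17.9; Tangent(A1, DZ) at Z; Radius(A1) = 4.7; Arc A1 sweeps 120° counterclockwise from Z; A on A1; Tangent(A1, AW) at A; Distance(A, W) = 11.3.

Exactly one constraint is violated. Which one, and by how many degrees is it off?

Tangent(A1, AW) at A — off by 7.10°.

D = (0.00, 0.00) ✓; D.y = 0.00, Z.y = 0.00 ✓; |DZ| = 17.90 ✓; ∠(GZ, ZD) = 90.00° ✓; |GZ| = 4.700 ✓; bearing(G→A) − bearing(G→Z) = 120.0° ✓; |GA| = 4.700 ✓; ∠(GA, AW) = 97.10° ✗; |AW| = 11.30 ✓.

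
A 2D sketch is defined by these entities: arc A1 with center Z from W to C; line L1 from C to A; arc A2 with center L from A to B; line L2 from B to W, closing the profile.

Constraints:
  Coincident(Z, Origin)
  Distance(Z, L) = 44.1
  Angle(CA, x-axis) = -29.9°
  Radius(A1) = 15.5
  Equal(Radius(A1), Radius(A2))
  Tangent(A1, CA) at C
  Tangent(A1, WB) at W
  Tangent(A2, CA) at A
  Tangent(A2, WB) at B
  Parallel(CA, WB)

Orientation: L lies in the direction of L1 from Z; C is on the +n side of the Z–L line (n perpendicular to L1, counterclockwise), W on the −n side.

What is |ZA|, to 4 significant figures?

46.74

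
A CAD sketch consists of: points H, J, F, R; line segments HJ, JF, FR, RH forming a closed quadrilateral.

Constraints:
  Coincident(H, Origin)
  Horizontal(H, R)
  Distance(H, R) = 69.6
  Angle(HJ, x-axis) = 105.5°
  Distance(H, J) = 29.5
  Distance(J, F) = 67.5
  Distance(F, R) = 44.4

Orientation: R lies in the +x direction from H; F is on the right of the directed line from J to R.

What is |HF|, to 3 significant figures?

41.6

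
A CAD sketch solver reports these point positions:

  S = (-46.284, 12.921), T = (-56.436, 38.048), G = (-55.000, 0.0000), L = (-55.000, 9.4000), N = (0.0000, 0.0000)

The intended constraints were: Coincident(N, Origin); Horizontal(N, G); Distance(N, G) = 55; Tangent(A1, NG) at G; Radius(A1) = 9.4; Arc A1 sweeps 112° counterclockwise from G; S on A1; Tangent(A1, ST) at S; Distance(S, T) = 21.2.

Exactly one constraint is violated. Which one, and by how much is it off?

Distance(S, T) = 21.2 — off by 5.90.

N = (0.00, 0.00) ✓; N.y = 0.00, G.y = 0.00 ✓; |NG| = 55.00 ✓; ∠(LG, GN) = 90.00° ✓; |LG| = 9.400 ✓; bearing(L→S) − bearing(L→G) = 112.0° ✓; |LS| = 9.400 ✓; ∠(LS, ST) = 90.00° ✓; |ST| = 27.10 ✗.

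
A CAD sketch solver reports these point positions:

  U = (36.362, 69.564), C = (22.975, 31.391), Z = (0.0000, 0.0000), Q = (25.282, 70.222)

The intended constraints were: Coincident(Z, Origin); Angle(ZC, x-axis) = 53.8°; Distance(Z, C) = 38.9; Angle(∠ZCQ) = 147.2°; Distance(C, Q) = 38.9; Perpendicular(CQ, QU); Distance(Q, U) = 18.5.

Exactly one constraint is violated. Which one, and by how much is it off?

Distance(Q, U) = 18.5 — off by 7.40.

Z = (0.00, 0.00) ✓; ZC at 53.80° ✓; |ZC| = 38.90 ✓; ∠ZCQ = 147.2° ✓; |CQ| = 38.90 ✓; ∠(CQ, QU) = 90.00° ✓; |QU| = 11.10 ✗.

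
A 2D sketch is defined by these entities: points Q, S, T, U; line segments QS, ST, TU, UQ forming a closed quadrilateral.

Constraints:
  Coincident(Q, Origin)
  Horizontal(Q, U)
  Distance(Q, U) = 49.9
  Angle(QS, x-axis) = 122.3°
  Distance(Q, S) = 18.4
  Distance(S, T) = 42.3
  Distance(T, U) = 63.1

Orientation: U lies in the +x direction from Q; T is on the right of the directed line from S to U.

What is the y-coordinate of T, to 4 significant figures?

-26.67

Checks: |ST| = 42.30 ✓; |TU| = 63.10 ✓.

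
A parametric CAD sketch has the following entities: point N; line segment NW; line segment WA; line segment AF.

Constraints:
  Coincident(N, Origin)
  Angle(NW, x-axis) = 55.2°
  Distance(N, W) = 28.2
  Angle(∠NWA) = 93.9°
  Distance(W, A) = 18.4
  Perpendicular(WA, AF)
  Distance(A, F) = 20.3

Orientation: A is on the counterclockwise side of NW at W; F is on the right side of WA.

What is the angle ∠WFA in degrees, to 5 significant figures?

42.189°

N is at the origin; NW runs at 55.2° with length 28.2, so W = 28.2·(cos 55.2°, sin 55.2°) = (16.094, 23.156). ∠NWA = 93.9°, so WA runs at 55.2° + (180° − 93.9°) = 141.30° from the x-axis; with |WA| = 18.4, A = W + 18.4·(cos 141.30°, sin 141.30°) = (1.7342, 34.661). WA ⟂ AF; with |AF| = 20.3 on the right of WA, F = A + 20.3·(0.62524, 0.78043) = (14.427, 50.504). Then cos ∠WFA = FW·FA / (|FW||FA|), giving 42.189°.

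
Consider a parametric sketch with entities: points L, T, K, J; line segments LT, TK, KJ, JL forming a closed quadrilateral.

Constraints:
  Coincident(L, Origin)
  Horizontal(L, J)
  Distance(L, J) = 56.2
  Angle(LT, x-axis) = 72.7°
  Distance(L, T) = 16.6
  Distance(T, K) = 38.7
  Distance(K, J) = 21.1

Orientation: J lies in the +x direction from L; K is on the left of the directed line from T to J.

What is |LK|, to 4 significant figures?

46.80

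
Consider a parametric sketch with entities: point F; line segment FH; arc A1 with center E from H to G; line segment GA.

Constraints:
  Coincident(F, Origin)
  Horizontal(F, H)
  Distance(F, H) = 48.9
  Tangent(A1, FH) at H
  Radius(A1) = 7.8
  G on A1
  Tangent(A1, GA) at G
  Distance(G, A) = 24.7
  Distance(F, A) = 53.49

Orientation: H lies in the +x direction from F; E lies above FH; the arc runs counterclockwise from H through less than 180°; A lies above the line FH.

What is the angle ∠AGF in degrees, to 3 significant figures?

69.7°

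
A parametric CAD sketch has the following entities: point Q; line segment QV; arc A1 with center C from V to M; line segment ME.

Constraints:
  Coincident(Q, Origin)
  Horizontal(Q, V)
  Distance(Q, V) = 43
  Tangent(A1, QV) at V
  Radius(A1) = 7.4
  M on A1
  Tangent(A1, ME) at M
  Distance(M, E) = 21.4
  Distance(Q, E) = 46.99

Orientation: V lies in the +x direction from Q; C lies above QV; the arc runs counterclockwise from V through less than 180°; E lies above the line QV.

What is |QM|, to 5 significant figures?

50.430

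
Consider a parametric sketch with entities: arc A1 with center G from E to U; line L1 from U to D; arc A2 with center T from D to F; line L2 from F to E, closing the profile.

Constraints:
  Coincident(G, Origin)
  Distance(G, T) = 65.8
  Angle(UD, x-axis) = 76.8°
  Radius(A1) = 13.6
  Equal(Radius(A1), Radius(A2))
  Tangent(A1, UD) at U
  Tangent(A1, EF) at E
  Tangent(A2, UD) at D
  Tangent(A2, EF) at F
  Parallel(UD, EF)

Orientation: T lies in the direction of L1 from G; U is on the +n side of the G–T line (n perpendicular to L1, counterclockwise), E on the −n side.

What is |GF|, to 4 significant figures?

67.19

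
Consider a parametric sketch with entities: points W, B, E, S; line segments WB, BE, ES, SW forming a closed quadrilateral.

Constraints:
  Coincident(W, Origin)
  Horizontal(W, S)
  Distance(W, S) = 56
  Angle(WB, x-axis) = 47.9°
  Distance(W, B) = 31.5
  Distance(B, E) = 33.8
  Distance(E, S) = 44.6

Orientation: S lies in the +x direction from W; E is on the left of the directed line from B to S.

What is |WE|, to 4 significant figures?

65.02

W is at the origin; W and S share the same y with |WS| = 56.0 and S in +x, so S = (56.0, 0). WB runs at 47.9° with |WB| = 31.5, so B = (21.12, 23.37). E is determined by |BE| = 33.8 and |ES| = 44.6 together: it lies at the intersection of circle(B, 33.8) and circle(S, 44.6). With |BS| = 41.99, the foot of the radical line on BS is 10.91 from B and the perpendicular offset is √(33.8² − 10.91²) = 31.99. Taking the left-of-BS solution: E = (47.99, 43.87).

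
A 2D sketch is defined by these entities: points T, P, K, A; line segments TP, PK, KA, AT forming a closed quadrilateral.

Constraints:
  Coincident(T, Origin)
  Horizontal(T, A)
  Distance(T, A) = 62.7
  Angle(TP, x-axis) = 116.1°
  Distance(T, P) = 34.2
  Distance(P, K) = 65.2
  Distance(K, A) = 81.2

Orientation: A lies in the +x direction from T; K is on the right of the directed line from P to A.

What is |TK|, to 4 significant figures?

36.03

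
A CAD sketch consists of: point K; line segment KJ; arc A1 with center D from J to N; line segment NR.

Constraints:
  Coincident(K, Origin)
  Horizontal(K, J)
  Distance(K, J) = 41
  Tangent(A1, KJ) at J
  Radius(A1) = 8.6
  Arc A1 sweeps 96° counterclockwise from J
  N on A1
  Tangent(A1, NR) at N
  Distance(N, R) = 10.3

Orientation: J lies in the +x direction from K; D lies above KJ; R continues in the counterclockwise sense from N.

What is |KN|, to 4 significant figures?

50.46

The tangent condition forces DJ to be normal to KJ, so D = J + (0, 8.6) = (41.00, 8.600). On A1, J sits at bearing -90° from D; a 96° counterclockwise sweep puts N at bearing 6°, so N = D + 8.6·(cos 6°, sin 6°) = (49.55, 9.499). Then |KN| = |N − K| = 50.46.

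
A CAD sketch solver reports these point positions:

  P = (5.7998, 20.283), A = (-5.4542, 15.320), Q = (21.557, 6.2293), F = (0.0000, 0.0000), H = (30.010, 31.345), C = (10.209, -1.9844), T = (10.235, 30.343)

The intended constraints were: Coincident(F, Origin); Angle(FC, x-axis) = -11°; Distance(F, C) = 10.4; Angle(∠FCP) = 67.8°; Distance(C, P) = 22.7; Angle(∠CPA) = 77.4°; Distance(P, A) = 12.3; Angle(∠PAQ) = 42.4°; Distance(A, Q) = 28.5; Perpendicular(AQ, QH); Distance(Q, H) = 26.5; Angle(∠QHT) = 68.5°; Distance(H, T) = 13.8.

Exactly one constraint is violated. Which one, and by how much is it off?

Distance(H, T) = 13.8 — off by 6.00.

F = (0.00, 0.00) ✓; FC at -11.00° ✓; |FC| = 10.40 ✓; ∠FCP = 67.80° ✓; |CP| = 22.70 ✓; ∠CPA = 77.40° ✓; |PA| = 12.30 ✓; ∠PAQ = 42.40° ✓; |AQ| = 28.50 ✓; ∠(AQ, QH) = 90.00° ✓; |QH| = 26.50 ✓; ∠QHT = 68.50° ✓; |HT| = 19.80 ✗.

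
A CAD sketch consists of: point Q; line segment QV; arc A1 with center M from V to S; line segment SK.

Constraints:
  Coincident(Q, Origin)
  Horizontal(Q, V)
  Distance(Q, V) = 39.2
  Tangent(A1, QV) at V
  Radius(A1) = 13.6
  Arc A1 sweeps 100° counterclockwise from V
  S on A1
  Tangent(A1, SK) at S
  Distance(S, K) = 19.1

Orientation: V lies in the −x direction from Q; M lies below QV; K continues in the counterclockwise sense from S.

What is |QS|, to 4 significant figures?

54.96

Q is at the origin; Q and V share the same y with |QV| = 39.2 and V on the −x side, so V = (-39.20, 0.000). Since A1 is tangent to QV there, MV ⟂ QV, so M = V + (0, -13.6) = (-39.20, -13.60). On A1, V sits at bearing 90° from M; a 100° counterclockwise sweep puts S at bearing 190°, so S = M + 13.6·(cos 190°, sin 190°) = (-52.59, -15.96). Then |QS| = |S − Q| = 54.96.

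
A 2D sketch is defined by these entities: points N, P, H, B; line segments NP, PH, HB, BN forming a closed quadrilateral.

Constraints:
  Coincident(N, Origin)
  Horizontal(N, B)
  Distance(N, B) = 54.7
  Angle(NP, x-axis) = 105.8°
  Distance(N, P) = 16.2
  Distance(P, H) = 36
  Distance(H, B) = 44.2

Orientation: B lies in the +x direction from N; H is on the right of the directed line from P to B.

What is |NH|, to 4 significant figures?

20.64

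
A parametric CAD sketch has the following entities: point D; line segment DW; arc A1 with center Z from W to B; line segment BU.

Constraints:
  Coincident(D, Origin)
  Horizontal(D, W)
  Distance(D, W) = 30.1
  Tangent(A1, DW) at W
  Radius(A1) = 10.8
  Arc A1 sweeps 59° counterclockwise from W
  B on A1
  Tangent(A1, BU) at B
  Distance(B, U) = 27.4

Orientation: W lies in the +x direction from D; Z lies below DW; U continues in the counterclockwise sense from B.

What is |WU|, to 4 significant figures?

37.03

D is at the origin; D and W share the same y with |DW| = 30.1 and W on the +x side, so W = (30.10, 0.000). The tangent condition forces ZW to be normal to DW, so Z = W + (0, -10.8) = (30.10, -10.80). On A1, W sits at bearing 90° from Z; a 59° counterclockwise sweep puts B at bearing 149°, so B = Z + 10.8·(cos 149°, sin 149°) = (20.84, -5.238). Since A1 is tangent to BU there, ZB ⟂ BU, so BU runs along (−sin 149°, cos 149°); with |BU| = 27.4, U = (6.731, -28.72). Then |WU| = |U − W| = 37.03.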